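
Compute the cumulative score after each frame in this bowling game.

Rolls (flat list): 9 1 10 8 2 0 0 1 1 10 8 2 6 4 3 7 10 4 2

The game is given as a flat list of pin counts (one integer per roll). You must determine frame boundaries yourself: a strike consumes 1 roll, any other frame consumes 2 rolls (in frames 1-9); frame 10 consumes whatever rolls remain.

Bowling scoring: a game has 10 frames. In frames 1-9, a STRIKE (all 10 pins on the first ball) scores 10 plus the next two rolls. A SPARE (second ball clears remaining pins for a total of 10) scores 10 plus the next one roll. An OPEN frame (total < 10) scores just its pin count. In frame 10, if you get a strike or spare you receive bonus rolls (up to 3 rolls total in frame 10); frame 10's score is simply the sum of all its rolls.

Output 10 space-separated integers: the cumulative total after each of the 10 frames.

Frame 1: SPARE (9+1=10). 10 + next roll (10) = 20. Cumulative: 20
Frame 2: STRIKE. 10 + next two rolls (8+2) = 20. Cumulative: 40
Frame 3: SPARE (8+2=10). 10 + next roll (0) = 10. Cumulative: 50
Frame 4: OPEN (0+0=0). Cumulative: 50
Frame 5: OPEN (1+1=2). Cumulative: 52
Frame 6: STRIKE. 10 + next two rolls (8+2) = 20. Cumulative: 72
Frame 7: SPARE (8+2=10). 10 + next roll (6) = 16. Cumulative: 88
Frame 8: SPARE (6+4=10). 10 + next roll (3) = 13. Cumulative: 101
Frame 9: SPARE (3+7=10). 10 + next roll (10) = 20. Cumulative: 121
Frame 10: STRIKE. Sum of all frame-10 rolls (10+4+2) = 16. Cumulative: 137

Answer: 20 40 50 50 52 72 88 101 121 137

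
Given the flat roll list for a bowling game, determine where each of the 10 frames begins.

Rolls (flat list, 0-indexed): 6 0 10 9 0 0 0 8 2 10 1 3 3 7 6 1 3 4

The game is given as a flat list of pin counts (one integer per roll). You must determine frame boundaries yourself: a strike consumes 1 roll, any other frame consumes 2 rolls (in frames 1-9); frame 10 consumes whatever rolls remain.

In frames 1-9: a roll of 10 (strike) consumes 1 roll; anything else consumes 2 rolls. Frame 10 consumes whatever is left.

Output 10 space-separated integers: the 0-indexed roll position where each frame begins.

Frame 1 starts at roll index 0: rolls=6,0 (sum=6), consumes 2 rolls
Frame 2 starts at roll index 2: roll=10 (strike), consumes 1 roll
Frame 3 starts at roll index 3: rolls=9,0 (sum=9), consumes 2 rolls
Frame 4 starts at roll index 5: rolls=0,0 (sum=0), consumes 2 rolls
Frame 5 starts at roll index 7: rolls=8,2 (sum=10), consumes 2 rolls
Frame 6 starts at roll index 9: roll=10 (strike), consumes 1 roll
Frame 7 starts at roll index 10: rolls=1,3 (sum=4), consumes 2 rolls
Frame 8 starts at roll index 12: rolls=3,7 (sum=10), consumes 2 rolls
Frame 9 starts at roll index 14: rolls=6,1 (sum=7), consumes 2 rolls
Frame 10 starts at roll index 16: 2 remaining rolls

Answer: 0 2 3 5 7 9 10 12 14 16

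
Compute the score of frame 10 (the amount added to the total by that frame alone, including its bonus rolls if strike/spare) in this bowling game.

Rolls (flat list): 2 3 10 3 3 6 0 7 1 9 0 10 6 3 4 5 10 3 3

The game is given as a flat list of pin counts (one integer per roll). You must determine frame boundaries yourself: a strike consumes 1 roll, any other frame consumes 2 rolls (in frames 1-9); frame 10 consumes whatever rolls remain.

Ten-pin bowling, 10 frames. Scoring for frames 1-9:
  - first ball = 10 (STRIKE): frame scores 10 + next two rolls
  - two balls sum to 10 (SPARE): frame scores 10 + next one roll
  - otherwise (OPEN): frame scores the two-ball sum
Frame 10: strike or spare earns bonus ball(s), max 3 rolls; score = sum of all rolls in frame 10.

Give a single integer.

Answer: 16

Derivation:
Frame 1: OPEN (2+3=5). Cumulative: 5
Frame 2: STRIKE. 10 + next two rolls (3+3) = 16. Cumulative: 21
Frame 3: OPEN (3+3=6). Cumulative: 27
Frame 4: OPEN (6+0=6). Cumulative: 33
Frame 5: OPEN (7+1=8). Cumulative: 41
Frame 6: OPEN (9+0=9). Cumulative: 50
Frame 7: STRIKE. 10 + next two rolls (6+3) = 19. Cumulative: 69
Frame 8: OPEN (6+3=9). Cumulative: 78
Frame 9: OPEN (4+5=9). Cumulative: 87
Frame 10: STRIKE. Sum of all frame-10 rolls (10+3+3) = 16. Cumulative: 103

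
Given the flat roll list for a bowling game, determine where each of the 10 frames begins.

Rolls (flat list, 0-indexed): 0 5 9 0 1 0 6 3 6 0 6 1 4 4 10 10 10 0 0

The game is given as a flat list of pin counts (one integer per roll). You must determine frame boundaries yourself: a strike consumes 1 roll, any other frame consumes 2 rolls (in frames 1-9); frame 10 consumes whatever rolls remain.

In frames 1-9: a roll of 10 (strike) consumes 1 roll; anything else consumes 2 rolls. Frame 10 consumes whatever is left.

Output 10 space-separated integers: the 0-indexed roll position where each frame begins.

Answer: 0 2 4 6 8 10 12 14 15 16

Derivation:
Frame 1 starts at roll index 0: rolls=0,5 (sum=5), consumes 2 rolls
Frame 2 starts at roll index 2: rolls=9,0 (sum=9), consumes 2 rolls
Frame 3 starts at roll index 4: rolls=1,0 (sum=1), consumes 2 rolls
Frame 4 starts at roll index 6: rolls=6,3 (sum=9), consumes 2 rolls
Frame 5 starts at roll index 8: rolls=6,0 (sum=6), consumes 2 rolls
Frame 6 starts at roll index 10: rolls=6,1 (sum=7), consumes 2 rolls
Frame 7 starts at roll index 12: rolls=4,4 (sum=8), consumes 2 rolls
Frame 8 starts at roll index 14: roll=10 (strike), consumes 1 roll
Frame 9 starts at roll index 15: roll=10 (strike), consumes 1 roll
Frame 10 starts at roll index 16: 3 remaining rolls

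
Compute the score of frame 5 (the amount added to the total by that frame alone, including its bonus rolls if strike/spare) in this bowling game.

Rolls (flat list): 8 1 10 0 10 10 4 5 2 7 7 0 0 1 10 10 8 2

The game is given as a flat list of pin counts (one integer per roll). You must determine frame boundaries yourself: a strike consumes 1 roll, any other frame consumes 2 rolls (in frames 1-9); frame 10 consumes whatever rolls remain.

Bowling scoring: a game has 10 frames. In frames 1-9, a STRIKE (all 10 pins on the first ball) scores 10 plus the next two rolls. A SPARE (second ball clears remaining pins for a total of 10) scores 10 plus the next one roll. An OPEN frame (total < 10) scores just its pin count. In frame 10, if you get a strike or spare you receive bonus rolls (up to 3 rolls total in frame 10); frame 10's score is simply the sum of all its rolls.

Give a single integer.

Answer: 9

Derivation:
Frame 1: OPEN (8+1=9). Cumulative: 9
Frame 2: STRIKE. 10 + next two rolls (0+10) = 20. Cumulative: 29
Frame 3: SPARE (0+10=10). 10 + next roll (10) = 20. Cumulative: 49
Frame 4: STRIKE. 10 + next two rolls (4+5) = 19. Cumulative: 68
Frame 5: OPEN (4+5=9). Cumulative: 77
Frame 6: OPEN (2+7=9). Cumulative: 86
Frame 7: OPEN (7+0=7). Cumulative: 93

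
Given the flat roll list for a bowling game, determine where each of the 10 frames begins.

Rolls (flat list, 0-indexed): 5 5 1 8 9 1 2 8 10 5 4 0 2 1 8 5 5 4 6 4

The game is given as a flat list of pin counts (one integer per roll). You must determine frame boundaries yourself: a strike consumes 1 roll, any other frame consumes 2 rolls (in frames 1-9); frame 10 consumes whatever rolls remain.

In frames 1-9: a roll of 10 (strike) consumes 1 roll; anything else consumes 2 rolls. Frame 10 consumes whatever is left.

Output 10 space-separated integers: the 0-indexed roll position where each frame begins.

Frame 1 starts at roll index 0: rolls=5,5 (sum=10), consumes 2 rolls
Frame 2 starts at roll index 2: rolls=1,8 (sum=9), consumes 2 rolls
Frame 3 starts at roll index 4: rolls=9,1 (sum=10), consumes 2 rolls
Frame 4 starts at roll index 6: rolls=2,8 (sum=10), consumes 2 rolls
Frame 5 starts at roll index 8: roll=10 (strike), consumes 1 roll
Frame 6 starts at roll index 9: rolls=5,4 (sum=9), consumes 2 rolls
Frame 7 starts at roll index 11: rolls=0,2 (sum=2), consumes 2 rolls
Frame 8 starts at roll index 13: rolls=1,8 (sum=9), consumes 2 rolls
Frame 9 starts at roll index 15: rolls=5,5 (sum=10), consumes 2 rolls
Frame 10 starts at roll index 17: 3 remaining rolls

Answer: 0 2 4 6 8 9 11 13 15 17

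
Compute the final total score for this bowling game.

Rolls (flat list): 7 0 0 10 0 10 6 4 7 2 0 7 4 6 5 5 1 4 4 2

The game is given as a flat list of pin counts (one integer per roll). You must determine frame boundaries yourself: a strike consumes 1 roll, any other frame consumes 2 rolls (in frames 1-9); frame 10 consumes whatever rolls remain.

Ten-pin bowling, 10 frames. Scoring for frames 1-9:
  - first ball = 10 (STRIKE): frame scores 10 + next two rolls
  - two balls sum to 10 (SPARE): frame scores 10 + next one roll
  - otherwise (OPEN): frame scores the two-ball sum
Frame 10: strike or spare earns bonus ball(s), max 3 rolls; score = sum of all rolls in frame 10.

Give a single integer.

Frame 1: OPEN (7+0=7). Cumulative: 7
Frame 2: SPARE (0+10=10). 10 + next roll (0) = 10. Cumulative: 17
Frame 3: SPARE (0+10=10). 10 + next roll (6) = 16. Cumulative: 33
Frame 4: SPARE (6+4=10). 10 + next roll (7) = 17. Cumulative: 50
Frame 5: OPEN (7+2=9). Cumulative: 59
Frame 6: OPEN (0+7=7). Cumulative: 66
Frame 7: SPARE (4+6=10). 10 + next roll (5) = 15. Cumulative: 81
Frame 8: SPARE (5+5=10). 10 + next roll (1) = 11. Cumulative: 92
Frame 9: OPEN (1+4=5). Cumulative: 97
Frame 10: OPEN. Sum of all frame-10 rolls (4+2) = 6. Cumulative: 103

Answer: 103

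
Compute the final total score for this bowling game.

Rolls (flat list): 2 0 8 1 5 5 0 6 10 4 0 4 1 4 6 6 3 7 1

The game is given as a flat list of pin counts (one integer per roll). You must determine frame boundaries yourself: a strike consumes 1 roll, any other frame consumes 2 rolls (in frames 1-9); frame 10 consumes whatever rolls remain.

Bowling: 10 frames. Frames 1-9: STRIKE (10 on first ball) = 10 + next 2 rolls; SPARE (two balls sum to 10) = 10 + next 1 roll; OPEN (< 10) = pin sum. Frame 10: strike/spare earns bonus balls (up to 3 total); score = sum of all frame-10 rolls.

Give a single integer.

Answer: 83

Derivation:
Frame 1: OPEN (2+0=2). Cumulative: 2
Frame 2: OPEN (8+1=9). Cumulative: 11
Frame 3: SPARE (5+5=10). 10 + next roll (0) = 10. Cumulative: 21
Frame 4: OPEN (0+6=6). Cumulative: 27
Frame 5: STRIKE. 10 + next two rolls (4+0) = 14. Cumulative: 41
Frame 6: OPEN (4+0=4). Cumulative: 45
Frame 7: OPEN (4+1=5). Cumulative: 50
Frame 8: SPARE (4+6=10). 10 + next roll (6) = 16. Cumulative: 66
Frame 9: OPEN (6+3=9). Cumulative: 75
Frame 10: OPEN. Sum of all frame-10 rolls (7+1) = 8. Cumulative: 83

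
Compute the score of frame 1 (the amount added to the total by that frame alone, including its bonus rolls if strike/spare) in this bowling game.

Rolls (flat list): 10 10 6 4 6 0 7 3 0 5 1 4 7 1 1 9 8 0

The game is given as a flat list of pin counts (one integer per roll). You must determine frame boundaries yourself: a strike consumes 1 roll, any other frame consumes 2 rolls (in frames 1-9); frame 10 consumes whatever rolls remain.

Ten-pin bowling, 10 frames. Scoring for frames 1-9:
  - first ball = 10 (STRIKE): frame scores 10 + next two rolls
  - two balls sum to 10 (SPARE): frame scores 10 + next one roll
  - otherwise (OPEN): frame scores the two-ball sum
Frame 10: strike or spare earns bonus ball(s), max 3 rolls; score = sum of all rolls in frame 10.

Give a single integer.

Frame 1: STRIKE. 10 + next two rolls (10+6) = 26. Cumulative: 26
Frame 2: STRIKE. 10 + next two rolls (6+4) = 20. Cumulative: 46
Frame 3: SPARE (6+4=10). 10 + next roll (6) = 16. Cumulative: 62

Answer: 26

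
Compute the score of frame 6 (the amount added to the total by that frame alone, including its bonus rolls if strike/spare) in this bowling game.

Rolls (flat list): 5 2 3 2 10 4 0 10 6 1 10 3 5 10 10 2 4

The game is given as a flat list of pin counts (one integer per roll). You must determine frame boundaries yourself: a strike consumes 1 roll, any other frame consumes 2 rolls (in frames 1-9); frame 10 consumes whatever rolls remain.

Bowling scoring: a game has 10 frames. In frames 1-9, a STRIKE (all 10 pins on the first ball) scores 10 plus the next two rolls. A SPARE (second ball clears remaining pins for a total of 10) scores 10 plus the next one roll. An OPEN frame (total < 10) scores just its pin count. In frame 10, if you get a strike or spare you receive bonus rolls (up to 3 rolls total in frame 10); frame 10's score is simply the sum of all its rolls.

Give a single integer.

Answer: 7

Derivation:
Frame 1: OPEN (5+2=7). Cumulative: 7
Frame 2: OPEN (3+2=5). Cumulative: 12
Frame 3: STRIKE. 10 + next two rolls (4+0) = 14. Cumulative: 26
Frame 4: OPEN (4+0=4). Cumulative: 30
Frame 5: STRIKE. 10 + next two rolls (6+1) = 17. Cumulative: 47
Frame 6: OPEN (6+1=7). Cumulative: 54
Frame 7: STRIKE. 10 + next two rolls (3+5) = 18. Cumulative: 72
Frame 8: OPEN (3+5=8). Cumulative: 80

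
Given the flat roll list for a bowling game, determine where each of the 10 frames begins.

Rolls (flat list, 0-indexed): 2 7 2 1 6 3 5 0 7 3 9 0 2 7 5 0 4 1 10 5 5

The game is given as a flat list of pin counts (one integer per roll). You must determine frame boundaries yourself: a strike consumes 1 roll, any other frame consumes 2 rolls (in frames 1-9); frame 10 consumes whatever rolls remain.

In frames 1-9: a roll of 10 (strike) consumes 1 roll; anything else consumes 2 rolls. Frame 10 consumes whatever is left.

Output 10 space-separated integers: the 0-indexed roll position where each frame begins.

Frame 1 starts at roll index 0: rolls=2,7 (sum=9), consumes 2 rolls
Frame 2 starts at roll index 2: rolls=2,1 (sum=3), consumes 2 rolls
Frame 3 starts at roll index 4: rolls=6,3 (sum=9), consumes 2 rolls
Frame 4 starts at roll index 6: rolls=5,0 (sum=5), consumes 2 rolls
Frame 5 starts at roll index 8: rolls=7,3 (sum=10), consumes 2 rolls
Frame 6 starts at roll index 10: rolls=9,0 (sum=9), consumes 2 rolls
Frame 7 starts at roll index 12: rolls=2,7 (sum=9), consumes 2 rolls
Frame 8 starts at roll index 14: rolls=5,0 (sum=5), consumes 2 rolls
Frame 9 starts at roll index 16: rolls=4,1 (sum=5), consumes 2 rolls
Frame 10 starts at roll index 18: 3 remaining rolls

Answer: 0 2 4 6 8 10 12 14 16 18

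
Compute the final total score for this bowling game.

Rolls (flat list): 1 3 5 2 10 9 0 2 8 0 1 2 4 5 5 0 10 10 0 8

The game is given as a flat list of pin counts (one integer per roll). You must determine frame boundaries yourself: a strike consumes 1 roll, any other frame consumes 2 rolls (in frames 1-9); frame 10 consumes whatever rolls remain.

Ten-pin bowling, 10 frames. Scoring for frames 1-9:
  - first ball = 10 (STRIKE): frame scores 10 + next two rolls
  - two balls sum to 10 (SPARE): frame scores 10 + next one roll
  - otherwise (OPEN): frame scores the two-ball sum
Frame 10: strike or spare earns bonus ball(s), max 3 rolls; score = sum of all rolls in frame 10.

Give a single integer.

Frame 1: OPEN (1+3=4). Cumulative: 4
Frame 2: OPEN (5+2=7). Cumulative: 11
Frame 3: STRIKE. 10 + next two rolls (9+0) = 19. Cumulative: 30
Frame 4: OPEN (9+0=9). Cumulative: 39
Frame 5: SPARE (2+8=10). 10 + next roll (0) = 10. Cumulative: 49
Frame 6: OPEN (0+1=1). Cumulative: 50
Frame 7: OPEN (2+4=6). Cumulative: 56
Frame 8: SPARE (5+5=10). 10 + next roll (0) = 10. Cumulative: 66
Frame 9: SPARE (0+10=10). 10 + next roll (10) = 20. Cumulative: 86
Frame 10: STRIKE. Sum of all frame-10 rolls (10+0+8) = 18. Cumulative: 104

Answer: 104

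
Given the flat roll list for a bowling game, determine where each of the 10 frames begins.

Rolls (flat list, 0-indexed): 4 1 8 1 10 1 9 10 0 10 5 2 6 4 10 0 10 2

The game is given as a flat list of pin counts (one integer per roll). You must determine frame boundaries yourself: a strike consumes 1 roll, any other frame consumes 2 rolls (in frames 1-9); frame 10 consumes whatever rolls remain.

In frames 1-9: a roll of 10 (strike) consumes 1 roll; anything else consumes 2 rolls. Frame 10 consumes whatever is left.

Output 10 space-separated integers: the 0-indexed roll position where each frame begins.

Frame 1 starts at roll index 0: rolls=4,1 (sum=5), consumes 2 rolls
Frame 2 starts at roll index 2: rolls=8,1 (sum=9), consumes 2 rolls
Frame 3 starts at roll index 4: roll=10 (strike), consumes 1 roll
Frame 4 starts at roll index 5: rolls=1,9 (sum=10), consumes 2 rolls
Frame 5 starts at roll index 7: roll=10 (strike), consumes 1 roll
Frame 6 starts at roll index 8: rolls=0,10 (sum=10), consumes 2 rolls
Frame 7 starts at roll index 10: rolls=5,2 (sum=7), consumes 2 rolls
Frame 8 starts at roll index 12: rolls=6,4 (sum=10), consumes 2 rolls
Frame 9 starts at roll index 14: roll=10 (strike), consumes 1 roll
Frame 10 starts at roll index 15: 3 remaining rolls

Answer: 0 2 4 5 7 8 10 12 14 15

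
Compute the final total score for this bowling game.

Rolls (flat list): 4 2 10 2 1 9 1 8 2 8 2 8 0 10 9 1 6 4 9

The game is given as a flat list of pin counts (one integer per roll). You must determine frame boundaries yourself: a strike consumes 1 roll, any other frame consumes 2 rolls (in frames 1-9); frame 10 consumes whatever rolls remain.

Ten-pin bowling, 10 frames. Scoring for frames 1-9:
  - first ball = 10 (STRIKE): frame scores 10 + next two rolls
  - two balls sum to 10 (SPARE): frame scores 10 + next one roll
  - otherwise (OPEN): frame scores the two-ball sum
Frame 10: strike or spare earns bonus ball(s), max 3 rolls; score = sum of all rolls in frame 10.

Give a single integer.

Answer: 139

Derivation:
Frame 1: OPEN (4+2=6). Cumulative: 6
Frame 2: STRIKE. 10 + next two rolls (2+1) = 13. Cumulative: 19
Frame 3: OPEN (2+1=3). Cumulative: 22
Frame 4: SPARE (9+1=10). 10 + next roll (8) = 18. Cumulative: 40
Frame 5: SPARE (8+2=10). 10 + next roll (8) = 18. Cumulative: 58
Frame 6: SPARE (8+2=10). 10 + next roll (8) = 18. Cumulative: 76
Frame 7: OPEN (8+0=8). Cumulative: 84
Frame 8: STRIKE. 10 + next two rolls (9+1) = 20. Cumulative: 104
Frame 9: SPARE (9+1=10). 10 + next roll (6) = 16. Cumulative: 120
Frame 10: SPARE. Sum of all frame-10 rolls (6+4+9) = 19. Cumulative: 139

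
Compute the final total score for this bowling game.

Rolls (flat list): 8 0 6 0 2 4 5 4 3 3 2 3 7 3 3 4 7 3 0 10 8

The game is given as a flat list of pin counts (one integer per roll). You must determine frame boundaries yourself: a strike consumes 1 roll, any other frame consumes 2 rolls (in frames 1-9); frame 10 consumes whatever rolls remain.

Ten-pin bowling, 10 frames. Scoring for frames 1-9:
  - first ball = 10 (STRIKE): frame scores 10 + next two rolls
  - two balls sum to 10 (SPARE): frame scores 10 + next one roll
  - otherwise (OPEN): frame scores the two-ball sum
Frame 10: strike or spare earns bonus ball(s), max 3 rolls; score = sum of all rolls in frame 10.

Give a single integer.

Answer: 88

Derivation:
Frame 1: OPEN (8+0=8). Cumulative: 8
Frame 2: OPEN (6+0=6). Cumulative: 14
Frame 3: OPEN (2+4=6). Cumulative: 20
Frame 4: OPEN (5+4=9). Cumulative: 29
Frame 5: OPEN (3+3=6). Cumulative: 35
Frame 6: OPEN (2+3=5). Cumulative: 40
Frame 7: SPARE (7+3=10). 10 + next roll (3) = 13. Cumulative: 53
Frame 8: OPEN (3+4=7). Cumulative: 60
Frame 9: SPARE (7+3=10). 10 + next roll (0) = 10. Cumulative: 70
Frame 10: SPARE. Sum of all frame-10 rolls (0+10+8) = 18. Cumulative: 88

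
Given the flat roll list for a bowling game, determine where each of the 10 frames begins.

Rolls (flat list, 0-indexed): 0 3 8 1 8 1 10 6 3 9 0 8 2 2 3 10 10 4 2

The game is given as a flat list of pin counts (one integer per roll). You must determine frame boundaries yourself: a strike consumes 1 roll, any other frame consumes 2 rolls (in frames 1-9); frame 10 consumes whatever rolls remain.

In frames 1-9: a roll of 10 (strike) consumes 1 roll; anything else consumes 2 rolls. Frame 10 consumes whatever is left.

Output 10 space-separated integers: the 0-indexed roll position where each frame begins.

Answer: 0 2 4 6 7 9 11 13 15 16

Derivation:
Frame 1 starts at roll index 0: rolls=0,3 (sum=3), consumes 2 rolls
Frame 2 starts at roll index 2: rolls=8,1 (sum=9), consumes 2 rolls
Frame 3 starts at roll index 4: rolls=8,1 (sum=9), consumes 2 rolls
Frame 4 starts at roll index 6: roll=10 (strike), consumes 1 roll
Frame 5 starts at roll index 7: rolls=6,3 (sum=9), consumes 2 rolls
Frame 6 starts at roll index 9: rolls=9,0 (sum=9), consumes 2 rolls
Frame 7 starts at roll index 11: rolls=8,2 (sum=10), consumes 2 rolls
Frame 8 starts at roll index 13: rolls=2,3 (sum=5), consumes 2 rolls
Frame 9 starts at roll index 15: roll=10 (strike), consumes 1 roll
Frame 10 starts at roll index 16: 3 remaining rolls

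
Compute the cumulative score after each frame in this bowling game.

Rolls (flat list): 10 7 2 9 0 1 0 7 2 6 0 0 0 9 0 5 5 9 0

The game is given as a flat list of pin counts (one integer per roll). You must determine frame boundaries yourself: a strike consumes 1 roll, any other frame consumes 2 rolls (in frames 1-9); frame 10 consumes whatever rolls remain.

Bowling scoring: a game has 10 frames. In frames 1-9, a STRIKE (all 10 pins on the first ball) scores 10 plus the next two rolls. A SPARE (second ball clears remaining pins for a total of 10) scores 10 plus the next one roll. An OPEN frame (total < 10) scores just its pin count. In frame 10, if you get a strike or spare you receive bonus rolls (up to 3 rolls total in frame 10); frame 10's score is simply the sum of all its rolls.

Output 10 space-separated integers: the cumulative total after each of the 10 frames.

Answer: 19 28 37 38 47 53 53 62 81 90

Derivation:
Frame 1: STRIKE. 10 + next two rolls (7+2) = 19. Cumulative: 19
Frame 2: OPEN (7+2=9). Cumulative: 28
Frame 3: OPEN (9+0=9). Cumulative: 37
Frame 4: OPEN (1+0=1). Cumulative: 38
Frame 5: OPEN (7+2=9). Cumulative: 47
Frame 6: OPEN (6+0=6). Cumulative: 53
Frame 7: OPEN (0+0=0). Cumulative: 53
Frame 8: OPEN (9+0=9). Cumulative: 62
Frame 9: SPARE (5+5=10). 10 + next roll (9) = 19. Cumulative: 81
Frame 10: OPEN. Sum of all frame-10 rolls (9+0) = 9. Cumulative: 90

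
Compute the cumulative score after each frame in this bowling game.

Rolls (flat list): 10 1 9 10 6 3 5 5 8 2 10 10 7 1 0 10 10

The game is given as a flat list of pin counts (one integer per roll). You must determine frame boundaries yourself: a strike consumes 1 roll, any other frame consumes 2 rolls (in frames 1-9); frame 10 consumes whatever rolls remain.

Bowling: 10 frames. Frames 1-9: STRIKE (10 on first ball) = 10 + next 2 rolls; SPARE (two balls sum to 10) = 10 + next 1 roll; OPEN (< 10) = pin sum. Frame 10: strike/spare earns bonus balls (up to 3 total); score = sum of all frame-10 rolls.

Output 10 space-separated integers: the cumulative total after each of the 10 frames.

Answer: 20 40 59 68 86 106 133 151 159 179

Derivation:
Frame 1: STRIKE. 10 + next two rolls (1+9) = 20. Cumulative: 20
Frame 2: SPARE (1+9=10). 10 + next roll (10) = 20. Cumulative: 40
Frame 3: STRIKE. 10 + next two rolls (6+3) = 19. Cumulative: 59
Frame 4: OPEN (6+3=9). Cumulative: 68
Frame 5: SPARE (5+5=10). 10 + next roll (8) = 18. Cumulative: 86
Frame 6: SPARE (8+2=10). 10 + next roll (10) = 20. Cumulative: 106
Frame 7: STRIKE. 10 + next two rolls (10+7) = 27. Cumulative: 133
Frame 8: STRIKE. 10 + next two rolls (7+1) = 18. Cumulative: 151
Frame 9: OPEN (7+1=8). Cumulative: 159
Frame 10: SPARE. Sum of all frame-10 rolls (0+10+10) = 20. Cumulative: 179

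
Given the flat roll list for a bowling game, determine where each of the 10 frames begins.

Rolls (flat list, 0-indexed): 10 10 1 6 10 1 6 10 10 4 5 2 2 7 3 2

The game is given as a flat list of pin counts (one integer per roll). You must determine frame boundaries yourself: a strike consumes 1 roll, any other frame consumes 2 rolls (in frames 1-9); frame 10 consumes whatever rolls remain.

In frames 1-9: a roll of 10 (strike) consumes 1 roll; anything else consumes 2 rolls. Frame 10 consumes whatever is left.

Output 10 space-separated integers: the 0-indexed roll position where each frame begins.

Frame 1 starts at roll index 0: roll=10 (strike), consumes 1 roll
Frame 2 starts at roll index 1: roll=10 (strike), consumes 1 roll
Frame 3 starts at roll index 2: rolls=1,6 (sum=7), consumes 2 rolls
Frame 4 starts at roll index 4: roll=10 (strike), consumes 1 roll
Frame 5 starts at roll index 5: rolls=1,6 (sum=7), consumes 2 rolls
Frame 6 starts at roll index 7: roll=10 (strike), consumes 1 roll
Frame 7 starts at roll index 8: roll=10 (strike), consumes 1 roll
Frame 8 starts at roll index 9: rolls=4,5 (sum=9), consumes 2 rolls
Frame 9 starts at roll index 11: rolls=2,2 (sum=4), consumes 2 rolls
Frame 10 starts at roll index 13: 3 remaining rolls

Answer: 0 1 2 4 5 7 8 9 11 13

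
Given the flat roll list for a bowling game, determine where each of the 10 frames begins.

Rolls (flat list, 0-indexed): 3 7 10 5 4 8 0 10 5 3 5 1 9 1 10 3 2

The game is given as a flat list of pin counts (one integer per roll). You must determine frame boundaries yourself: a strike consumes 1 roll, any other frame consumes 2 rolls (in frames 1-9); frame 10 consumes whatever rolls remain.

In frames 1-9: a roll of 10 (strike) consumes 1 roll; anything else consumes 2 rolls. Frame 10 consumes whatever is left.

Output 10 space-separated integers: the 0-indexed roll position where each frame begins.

Frame 1 starts at roll index 0: rolls=3,7 (sum=10), consumes 2 rolls
Frame 2 starts at roll index 2: roll=10 (strike), consumes 1 roll
Frame 3 starts at roll index 3: rolls=5,4 (sum=9), consumes 2 rolls
Frame 4 starts at roll index 5: rolls=8,0 (sum=8), consumes 2 rolls
Frame 5 starts at roll index 7: roll=10 (strike), consumes 1 roll
Frame 6 starts at roll index 8: rolls=5,3 (sum=8), consumes 2 rolls
Frame 7 starts at roll index 10: rolls=5,1 (sum=6), consumes 2 rolls
Frame 8 starts at roll index 12: rolls=9,1 (sum=10), consumes 2 rolls
Frame 9 starts at roll index 14: roll=10 (strike), consumes 1 roll
Frame 10 starts at roll index 15: 2 remaining rolls

Answer: 0 2 3 5 7 8 10 12 14 15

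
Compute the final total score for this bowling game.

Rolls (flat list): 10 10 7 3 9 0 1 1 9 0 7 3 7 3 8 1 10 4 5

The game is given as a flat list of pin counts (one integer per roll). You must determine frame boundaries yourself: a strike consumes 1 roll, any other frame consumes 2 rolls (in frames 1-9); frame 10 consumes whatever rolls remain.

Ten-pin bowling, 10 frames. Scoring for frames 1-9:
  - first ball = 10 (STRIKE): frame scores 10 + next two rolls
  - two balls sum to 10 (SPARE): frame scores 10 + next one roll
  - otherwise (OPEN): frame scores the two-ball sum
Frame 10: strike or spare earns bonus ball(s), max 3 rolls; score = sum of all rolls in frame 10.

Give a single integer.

Answer: 149

Derivation:
Frame 1: STRIKE. 10 + next two rolls (10+7) = 27. Cumulative: 27
Frame 2: STRIKE. 10 + next two rolls (7+3) = 20. Cumulative: 47
Frame 3: SPARE (7+3=10). 10 + next roll (9) = 19. Cumulative: 66
Frame 4: OPEN (9+0=9). Cumulative: 75
Frame 5: OPEN (1+1=2). Cumulative: 77
Frame 6: OPEN (9+0=9). Cumulative: 86
Frame 7: SPARE (7+3=10). 10 + next roll (7) = 17. Cumulative: 103
Frame 8: SPARE (7+3=10). 10 + next roll (8) = 18. Cumulative: 121
Frame 9: OPEN (8+1=9). Cumulative: 130
Frame 10: STRIKE. Sum of all frame-10 rolls (10+4+5) = 19. Cumulative: 149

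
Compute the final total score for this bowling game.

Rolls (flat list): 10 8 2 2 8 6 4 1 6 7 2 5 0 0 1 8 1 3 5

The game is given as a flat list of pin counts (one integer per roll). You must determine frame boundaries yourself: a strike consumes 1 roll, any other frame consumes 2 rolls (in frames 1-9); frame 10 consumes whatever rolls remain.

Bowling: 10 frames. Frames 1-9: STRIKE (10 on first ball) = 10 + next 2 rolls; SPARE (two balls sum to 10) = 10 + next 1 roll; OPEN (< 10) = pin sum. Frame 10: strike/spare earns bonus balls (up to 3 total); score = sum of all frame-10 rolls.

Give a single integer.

Answer: 98

Derivation:
Frame 1: STRIKE. 10 + next two rolls (8+2) = 20. Cumulative: 20
Frame 2: SPARE (8+2=10). 10 + next roll (2) = 12. Cumulative: 32
Frame 3: SPARE (2+8=10). 10 + next roll (6) = 16. Cumulative: 48
Frame 4: SPARE (6+4=10). 10 + next roll (1) = 11. Cumulative: 59
Frame 5: OPEN (1+6=7). Cumulative: 66
Frame 6: OPEN (7+2=9). Cumulative: 75
Frame 7: OPEN (5+0=5). Cumulative: 80
Frame 8: OPEN (0+1=1). Cumulative: 81
Frame 9: OPEN (8+1=9). Cumulative: 90
Frame 10: OPEN. Sum of all frame-10 rolls (3+5) = 8. Cumulative: 98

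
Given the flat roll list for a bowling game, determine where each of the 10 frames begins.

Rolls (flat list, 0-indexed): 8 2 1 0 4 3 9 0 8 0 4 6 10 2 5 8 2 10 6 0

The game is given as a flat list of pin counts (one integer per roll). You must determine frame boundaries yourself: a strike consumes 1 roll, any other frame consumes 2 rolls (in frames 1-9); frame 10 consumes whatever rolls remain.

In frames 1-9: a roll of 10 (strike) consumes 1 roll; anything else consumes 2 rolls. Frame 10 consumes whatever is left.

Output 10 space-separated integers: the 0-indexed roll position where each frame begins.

Frame 1 starts at roll index 0: rolls=8,2 (sum=10), consumes 2 rolls
Frame 2 starts at roll index 2: rolls=1,0 (sum=1), consumes 2 rolls
Frame 3 starts at roll index 4: rolls=4,3 (sum=7), consumes 2 rolls
Frame 4 starts at roll index 6: rolls=9,0 (sum=9), consumes 2 rolls
Frame 5 starts at roll index 8: rolls=8,0 (sum=8), consumes 2 rolls
Frame 6 starts at roll index 10: rolls=4,6 (sum=10), consumes 2 rolls
Frame 7 starts at roll index 12: roll=10 (strike), consumes 1 roll
Frame 8 starts at roll index 13: rolls=2,5 (sum=7), consumes 2 rolls
Frame 9 starts at roll index 15: rolls=8,2 (sum=10), consumes 2 rolls
Frame 10 starts at roll index 17: 3 remaining rolls

Answer: 0 2 4 6 8 10 12 13 15 17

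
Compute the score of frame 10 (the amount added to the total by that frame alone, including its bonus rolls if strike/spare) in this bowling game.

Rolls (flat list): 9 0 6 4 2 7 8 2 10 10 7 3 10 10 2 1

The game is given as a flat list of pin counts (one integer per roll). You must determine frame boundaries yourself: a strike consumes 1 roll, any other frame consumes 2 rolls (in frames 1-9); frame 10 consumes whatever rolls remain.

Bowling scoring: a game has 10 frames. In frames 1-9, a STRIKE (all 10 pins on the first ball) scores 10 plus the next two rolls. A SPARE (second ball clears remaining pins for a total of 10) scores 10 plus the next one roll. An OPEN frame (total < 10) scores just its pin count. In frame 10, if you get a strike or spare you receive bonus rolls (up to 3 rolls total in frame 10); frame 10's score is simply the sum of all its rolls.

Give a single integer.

Answer: 3

Derivation:
Frame 1: OPEN (9+0=9). Cumulative: 9
Frame 2: SPARE (6+4=10). 10 + next roll (2) = 12. Cumulative: 21
Frame 3: OPEN (2+7=9). Cumulative: 30
Frame 4: SPARE (8+2=10). 10 + next roll (10) = 20. Cumulative: 50
Frame 5: STRIKE. 10 + next two rolls (10+7) = 27. Cumulative: 77
Frame 6: STRIKE. 10 + next two rolls (7+3) = 20. Cumulative: 97
Frame 7: SPARE (7+3=10). 10 + next roll (10) = 20. Cumulative: 117
Frame 8: STRIKE. 10 + next two rolls (10+2) = 22. Cumulative: 139
Frame 9: STRIKE. 10 + next two rolls (2+1) = 13. Cumulative: 152
Frame 10: OPEN. Sum of all frame-10 rolls (2+1) = 3. Cumulative: 155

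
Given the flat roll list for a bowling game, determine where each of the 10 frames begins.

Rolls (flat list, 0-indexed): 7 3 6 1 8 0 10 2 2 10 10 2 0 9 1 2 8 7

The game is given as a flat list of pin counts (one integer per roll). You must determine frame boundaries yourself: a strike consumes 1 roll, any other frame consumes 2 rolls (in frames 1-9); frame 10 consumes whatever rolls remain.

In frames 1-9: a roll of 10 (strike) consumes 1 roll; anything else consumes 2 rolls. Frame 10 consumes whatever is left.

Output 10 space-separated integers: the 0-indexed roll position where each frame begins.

Frame 1 starts at roll index 0: rolls=7,3 (sum=10), consumes 2 rolls
Frame 2 starts at roll index 2: rolls=6,1 (sum=7), consumes 2 rolls
Frame 3 starts at roll index 4: rolls=8,0 (sum=8), consumes 2 rolls
Frame 4 starts at roll index 6: roll=10 (strike), consumes 1 roll
Frame 5 starts at roll index 7: rolls=2,2 (sum=4), consumes 2 rolls
Frame 6 starts at roll index 9: roll=10 (strike), consumes 1 roll
Frame 7 starts at roll index 10: roll=10 (strike), consumes 1 roll
Frame 8 starts at roll index 11: rolls=2,0 (sum=2), consumes 2 rolls
Frame 9 starts at roll index 13: rolls=9,1 (sum=10), consumes 2 rolls
Frame 10 starts at roll index 15: 3 remaining rolls

Answer: 0 2 4 6 7 9 10 11 13 15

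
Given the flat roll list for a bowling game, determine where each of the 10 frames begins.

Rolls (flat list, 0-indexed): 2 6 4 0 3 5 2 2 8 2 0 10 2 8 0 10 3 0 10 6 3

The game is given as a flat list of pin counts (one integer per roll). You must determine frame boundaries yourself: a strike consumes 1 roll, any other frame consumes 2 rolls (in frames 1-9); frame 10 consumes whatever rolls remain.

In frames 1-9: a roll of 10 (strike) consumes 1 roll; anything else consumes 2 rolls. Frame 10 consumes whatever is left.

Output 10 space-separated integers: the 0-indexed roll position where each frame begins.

Frame 1 starts at roll index 0: rolls=2,6 (sum=8), consumes 2 rolls
Frame 2 starts at roll index 2: rolls=4,0 (sum=4), consumes 2 rolls
Frame 3 starts at roll index 4: rolls=3,5 (sum=8), consumes 2 rolls
Frame 4 starts at roll index 6: rolls=2,2 (sum=4), consumes 2 rolls
Frame 5 starts at roll index 8: rolls=8,2 (sum=10), consumes 2 rolls
Frame 6 starts at roll index 10: rolls=0,10 (sum=10), consumes 2 rolls
Frame 7 starts at roll index 12: rolls=2,8 (sum=10), consumes 2 rolls
Frame 8 starts at roll index 14: rolls=0,10 (sum=10), consumes 2 rolls
Frame 9 starts at roll index 16: rolls=3,0 (sum=3), consumes 2 rolls
Frame 10 starts at roll index 18: 3 remaining rolls

Answer: 0 2 4 6 8 10 12 14 16 18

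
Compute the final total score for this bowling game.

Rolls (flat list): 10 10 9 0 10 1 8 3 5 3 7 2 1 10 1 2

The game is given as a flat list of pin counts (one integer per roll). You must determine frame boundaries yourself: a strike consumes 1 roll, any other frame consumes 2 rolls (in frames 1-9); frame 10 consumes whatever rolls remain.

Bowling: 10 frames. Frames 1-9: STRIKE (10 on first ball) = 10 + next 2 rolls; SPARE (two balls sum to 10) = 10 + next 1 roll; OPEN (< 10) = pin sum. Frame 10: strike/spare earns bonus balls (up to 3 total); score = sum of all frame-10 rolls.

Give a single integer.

Answer: 124

Derivation:
Frame 1: STRIKE. 10 + next two rolls (10+9) = 29. Cumulative: 29
Frame 2: STRIKE. 10 + next two rolls (9+0) = 19. Cumulative: 48
Frame 3: OPEN (9+0=9). Cumulative: 57
Frame 4: STRIKE. 10 + next two rolls (1+8) = 19. Cumulative: 76
Frame 5: OPEN (1+8=9). Cumulative: 85
Frame 6: OPEN (3+5=8). Cumulative: 93
Frame 7: SPARE (3+7=10). 10 + next roll (2) = 12. Cumulative: 105
Frame 8: OPEN (2+1=3). Cumulative: 108
Frame 9: STRIKE. 10 + next two rolls (1+2) = 13. Cumulative: 121
Frame 10: OPEN. Sum of all frame-10 rolls (1+2) = 3. Cumulative: 124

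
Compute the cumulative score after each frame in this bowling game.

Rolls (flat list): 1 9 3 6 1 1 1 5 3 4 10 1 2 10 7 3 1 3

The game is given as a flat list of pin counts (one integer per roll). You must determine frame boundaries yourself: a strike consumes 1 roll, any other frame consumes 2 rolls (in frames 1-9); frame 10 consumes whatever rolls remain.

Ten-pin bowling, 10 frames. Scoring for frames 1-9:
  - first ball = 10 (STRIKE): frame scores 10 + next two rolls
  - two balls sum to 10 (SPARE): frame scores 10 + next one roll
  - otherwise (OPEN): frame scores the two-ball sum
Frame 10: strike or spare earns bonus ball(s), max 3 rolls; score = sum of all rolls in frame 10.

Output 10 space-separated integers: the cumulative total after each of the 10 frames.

Answer: 13 22 24 30 37 50 53 73 84 88

Derivation:
Frame 1: SPARE (1+9=10). 10 + next roll (3) = 13. Cumulative: 13
Frame 2: OPEN (3+6=9). Cumulative: 22
Frame 3: OPEN (1+1=2). Cumulative: 24
Frame 4: OPEN (1+5=6). Cumulative: 30
Frame 5: OPEN (3+4=7). Cumulative: 37
Frame 6: STRIKE. 10 + next two rolls (1+2) = 13. Cumulative: 50
Frame 7: OPEN (1+2=3). Cumulative: 53
Frame 8: STRIKE. 10 + next two rolls (7+3) = 20. Cumulative: 73
Frame 9: SPARE (7+3=10). 10 + next roll (1) = 11. Cumulative: 84
Frame 10: OPEN. Sum of all frame-10 rolls (1+3) = 4. Cumulative: 88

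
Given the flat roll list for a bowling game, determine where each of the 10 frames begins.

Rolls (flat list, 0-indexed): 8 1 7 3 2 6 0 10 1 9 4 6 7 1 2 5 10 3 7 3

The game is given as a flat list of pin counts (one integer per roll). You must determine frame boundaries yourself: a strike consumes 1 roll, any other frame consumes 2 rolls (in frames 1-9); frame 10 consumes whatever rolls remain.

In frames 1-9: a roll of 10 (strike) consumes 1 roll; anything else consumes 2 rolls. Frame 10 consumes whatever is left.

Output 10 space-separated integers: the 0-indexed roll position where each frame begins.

Frame 1 starts at roll index 0: rolls=8,1 (sum=9), consumes 2 rolls
Frame 2 starts at roll index 2: rolls=7,3 (sum=10), consumes 2 rolls
Frame 3 starts at roll index 4: rolls=2,6 (sum=8), consumes 2 rolls
Frame 4 starts at roll index 6: rolls=0,10 (sum=10), consumes 2 rolls
Frame 5 starts at roll index 8: rolls=1,9 (sum=10), consumes 2 rolls
Frame 6 starts at roll index 10: rolls=4,6 (sum=10), consumes 2 rolls
Frame 7 starts at roll index 12: rolls=7,1 (sum=8), consumes 2 rolls
Frame 8 starts at roll index 14: rolls=2,5 (sum=7), consumes 2 rolls
Frame 9 starts at roll index 16: roll=10 (strike), consumes 1 roll
Frame 10 starts at roll index 17: 3 remaining rolls

Answer: 0 2 4 6 8 10 12 14 16 17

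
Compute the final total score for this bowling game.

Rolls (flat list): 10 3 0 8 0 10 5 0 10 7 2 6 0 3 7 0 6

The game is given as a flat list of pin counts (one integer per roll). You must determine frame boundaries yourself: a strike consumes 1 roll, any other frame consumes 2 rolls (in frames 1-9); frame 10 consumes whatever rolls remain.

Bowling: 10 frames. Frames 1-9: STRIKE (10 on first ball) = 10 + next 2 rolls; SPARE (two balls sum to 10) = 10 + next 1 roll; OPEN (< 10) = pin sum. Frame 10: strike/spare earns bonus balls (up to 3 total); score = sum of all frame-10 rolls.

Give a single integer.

Frame 1: STRIKE. 10 + next two rolls (3+0) = 13. Cumulative: 13
Frame 2: OPEN (3+0=3). Cumulative: 16
Frame 3: OPEN (8+0=8). Cumulative: 24
Frame 4: STRIKE. 10 + next two rolls (5+0) = 15. Cumulative: 39
Frame 5: OPEN (5+0=5). Cumulative: 44
Frame 6: STRIKE. 10 + next two rolls (7+2) = 19. Cumulative: 63
Frame 7: OPEN (7+2=9). Cumulative: 72
Frame 8: OPEN (6+0=6). Cumulative: 78
Frame 9: SPARE (3+7=10). 10 + next roll (0) = 10. Cumulative: 88
Frame 10: OPEN. Sum of all frame-10 rolls (0+6) = 6. Cumulative: 94

Answer: 94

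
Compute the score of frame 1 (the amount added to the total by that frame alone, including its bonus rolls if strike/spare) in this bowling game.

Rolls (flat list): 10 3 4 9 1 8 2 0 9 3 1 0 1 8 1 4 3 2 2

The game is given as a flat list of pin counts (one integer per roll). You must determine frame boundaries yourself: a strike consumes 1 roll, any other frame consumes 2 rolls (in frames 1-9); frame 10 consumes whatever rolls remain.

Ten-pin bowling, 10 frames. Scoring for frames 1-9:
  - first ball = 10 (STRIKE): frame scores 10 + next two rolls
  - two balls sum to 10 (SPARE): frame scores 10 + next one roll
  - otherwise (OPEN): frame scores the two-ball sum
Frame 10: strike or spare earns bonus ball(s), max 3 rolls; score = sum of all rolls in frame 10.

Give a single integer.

Frame 1: STRIKE. 10 + next two rolls (3+4) = 17. Cumulative: 17
Frame 2: OPEN (3+4=7). Cumulative: 24
Frame 3: SPARE (9+1=10). 10 + next roll (8) = 18. Cumulative: 42

Answer: 17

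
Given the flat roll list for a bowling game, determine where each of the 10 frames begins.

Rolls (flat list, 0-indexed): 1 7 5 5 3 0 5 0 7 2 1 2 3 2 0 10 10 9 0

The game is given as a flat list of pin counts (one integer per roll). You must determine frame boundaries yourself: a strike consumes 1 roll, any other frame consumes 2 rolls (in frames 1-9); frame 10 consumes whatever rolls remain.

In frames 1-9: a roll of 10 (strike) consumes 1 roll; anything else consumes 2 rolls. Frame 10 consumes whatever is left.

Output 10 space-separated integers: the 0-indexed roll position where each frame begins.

Answer: 0 2 4 6 8 10 12 14 16 17

Derivation:
Frame 1 starts at roll index 0: rolls=1,7 (sum=8), consumes 2 rolls
Frame 2 starts at roll index 2: rolls=5,5 (sum=10), consumes 2 rolls
Frame 3 starts at roll index 4: rolls=3,0 (sum=3), consumes 2 rolls
Frame 4 starts at roll index 6: rolls=5,0 (sum=5), consumes 2 rolls
Frame 5 starts at roll index 8: rolls=7,2 (sum=9), consumes 2 rolls
Frame 6 starts at roll index 10: rolls=1,2 (sum=3), consumes 2 rolls
Frame 7 starts at roll index 12: rolls=3,2 (sum=5), consumes 2 rolls
Frame 8 starts at roll index 14: rolls=0,10 (sum=10), consumes 2 rolls
Frame 9 starts at roll index 16: roll=10 (strike), consumes 1 roll
Frame 10 starts at roll index 17: 2 remaining rolls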